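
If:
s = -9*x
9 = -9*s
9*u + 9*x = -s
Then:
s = -1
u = 0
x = 1/9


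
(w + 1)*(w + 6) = w^2 + 7*w + 6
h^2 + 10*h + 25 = (h + 5)^2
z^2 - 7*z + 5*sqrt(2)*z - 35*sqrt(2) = (z - 7)*(z + 5*sqrt(2))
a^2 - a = a*(a - 1)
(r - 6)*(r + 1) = r^2 - 5*r - 6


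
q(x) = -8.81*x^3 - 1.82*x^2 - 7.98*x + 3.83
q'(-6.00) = -937.62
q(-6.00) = 1889.15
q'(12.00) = -3857.58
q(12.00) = -15577.69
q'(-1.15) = -38.75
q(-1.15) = 24.00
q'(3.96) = -436.86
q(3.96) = -603.40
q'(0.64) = -21.14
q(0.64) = -4.33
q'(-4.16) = -450.22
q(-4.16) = 639.77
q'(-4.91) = -627.28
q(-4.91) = 1041.98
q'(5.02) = -692.30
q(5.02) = -1196.61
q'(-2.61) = -178.52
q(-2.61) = 168.90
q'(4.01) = -447.57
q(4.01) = -625.51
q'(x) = -26.43*x^2 - 3.64*x - 7.98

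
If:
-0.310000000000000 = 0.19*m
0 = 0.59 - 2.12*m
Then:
No Solution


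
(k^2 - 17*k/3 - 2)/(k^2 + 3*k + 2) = (k^2 - 17*k/3 - 2)/(k^2 + 3*k + 2)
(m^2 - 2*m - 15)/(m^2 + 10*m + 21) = (m - 5)/(m + 7)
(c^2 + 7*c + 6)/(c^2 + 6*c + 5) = (c + 6)/(c + 5)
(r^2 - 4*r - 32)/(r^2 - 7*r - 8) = (r + 4)/(r + 1)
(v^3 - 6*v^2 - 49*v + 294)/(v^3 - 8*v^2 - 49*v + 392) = (v - 6)/(v - 8)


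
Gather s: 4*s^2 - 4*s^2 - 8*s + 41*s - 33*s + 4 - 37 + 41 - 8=0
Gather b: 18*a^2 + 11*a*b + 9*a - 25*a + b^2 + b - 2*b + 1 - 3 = 18*a^2 - 16*a + b^2 + b*(11*a - 1) - 2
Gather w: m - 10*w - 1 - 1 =m - 10*w - 2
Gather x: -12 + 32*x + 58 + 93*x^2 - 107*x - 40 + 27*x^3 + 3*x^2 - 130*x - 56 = 27*x^3 + 96*x^2 - 205*x - 50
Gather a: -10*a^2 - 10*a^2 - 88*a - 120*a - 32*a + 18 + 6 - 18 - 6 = -20*a^2 - 240*a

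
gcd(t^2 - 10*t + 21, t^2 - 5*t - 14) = t - 7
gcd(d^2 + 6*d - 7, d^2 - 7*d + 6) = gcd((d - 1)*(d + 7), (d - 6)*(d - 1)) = d - 1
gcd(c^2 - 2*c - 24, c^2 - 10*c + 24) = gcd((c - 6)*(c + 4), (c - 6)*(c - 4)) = c - 6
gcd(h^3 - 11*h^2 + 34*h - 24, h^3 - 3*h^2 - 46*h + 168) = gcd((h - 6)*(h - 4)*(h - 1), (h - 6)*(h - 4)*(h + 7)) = h^2 - 10*h + 24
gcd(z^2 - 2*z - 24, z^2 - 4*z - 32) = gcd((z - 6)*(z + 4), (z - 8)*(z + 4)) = z + 4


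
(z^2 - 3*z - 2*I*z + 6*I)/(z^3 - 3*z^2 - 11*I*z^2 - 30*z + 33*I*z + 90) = (z - 2*I)/(z^2 - 11*I*z - 30)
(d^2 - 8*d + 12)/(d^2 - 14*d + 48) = (d - 2)/(d - 8)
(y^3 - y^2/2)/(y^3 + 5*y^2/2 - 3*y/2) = y/(y + 3)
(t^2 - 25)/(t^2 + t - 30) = (t + 5)/(t + 6)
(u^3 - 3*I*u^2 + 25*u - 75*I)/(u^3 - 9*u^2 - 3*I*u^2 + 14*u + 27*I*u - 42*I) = (u^2 + 25)/(u^2 - 9*u + 14)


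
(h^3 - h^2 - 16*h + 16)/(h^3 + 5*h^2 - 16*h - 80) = (h - 1)/(h + 5)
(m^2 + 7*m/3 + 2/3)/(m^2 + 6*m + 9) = (3*m^2 + 7*m + 2)/(3*(m^2 + 6*m + 9))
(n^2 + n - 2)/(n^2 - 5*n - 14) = (n - 1)/(n - 7)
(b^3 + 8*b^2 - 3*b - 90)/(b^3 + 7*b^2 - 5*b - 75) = (b + 6)/(b + 5)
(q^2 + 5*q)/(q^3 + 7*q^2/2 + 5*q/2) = 2*(q + 5)/(2*q^2 + 7*q + 5)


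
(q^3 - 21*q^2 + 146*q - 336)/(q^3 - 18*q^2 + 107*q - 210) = (q - 8)/(q - 5)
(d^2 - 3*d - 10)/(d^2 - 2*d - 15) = (d + 2)/(d + 3)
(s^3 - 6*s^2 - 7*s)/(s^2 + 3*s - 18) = s*(s^2 - 6*s - 7)/(s^2 + 3*s - 18)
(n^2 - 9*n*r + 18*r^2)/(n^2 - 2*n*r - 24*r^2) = (n - 3*r)/(n + 4*r)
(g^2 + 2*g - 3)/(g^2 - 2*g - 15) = (g - 1)/(g - 5)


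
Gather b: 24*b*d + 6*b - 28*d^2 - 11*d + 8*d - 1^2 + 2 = b*(24*d + 6) - 28*d^2 - 3*d + 1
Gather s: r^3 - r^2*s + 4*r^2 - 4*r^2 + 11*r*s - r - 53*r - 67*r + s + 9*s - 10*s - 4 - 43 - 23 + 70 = r^3 - 121*r + s*(-r^2 + 11*r)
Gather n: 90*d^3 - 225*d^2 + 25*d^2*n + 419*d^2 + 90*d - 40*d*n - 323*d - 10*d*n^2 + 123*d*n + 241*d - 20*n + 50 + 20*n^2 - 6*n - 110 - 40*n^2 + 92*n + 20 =90*d^3 + 194*d^2 + 8*d + n^2*(-10*d - 20) + n*(25*d^2 + 83*d + 66) - 40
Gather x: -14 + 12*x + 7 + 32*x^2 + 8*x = 32*x^2 + 20*x - 7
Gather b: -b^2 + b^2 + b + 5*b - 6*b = 0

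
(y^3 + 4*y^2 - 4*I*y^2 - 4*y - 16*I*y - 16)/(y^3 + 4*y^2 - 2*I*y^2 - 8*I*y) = (y - 2*I)/y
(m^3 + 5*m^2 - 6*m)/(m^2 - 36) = m*(m - 1)/(m - 6)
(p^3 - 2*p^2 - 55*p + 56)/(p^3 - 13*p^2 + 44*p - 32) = (p + 7)/(p - 4)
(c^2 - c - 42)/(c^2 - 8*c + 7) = (c + 6)/(c - 1)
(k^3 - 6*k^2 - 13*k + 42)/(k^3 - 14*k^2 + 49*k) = (k^2 + k - 6)/(k*(k - 7))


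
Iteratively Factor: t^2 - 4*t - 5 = (t - 5)*(t + 1)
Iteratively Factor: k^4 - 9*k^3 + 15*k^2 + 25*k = (k)*(k^3 - 9*k^2 + 15*k + 25) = k*(k - 5)*(k^2 - 4*k - 5) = k*(k - 5)^2*(k + 1)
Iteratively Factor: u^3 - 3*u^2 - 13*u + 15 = (u - 1)*(u^2 - 2*u - 15) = (u - 5)*(u - 1)*(u + 3)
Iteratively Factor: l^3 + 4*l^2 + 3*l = (l)*(l^2 + 4*l + 3) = l*(l + 3)*(l + 1)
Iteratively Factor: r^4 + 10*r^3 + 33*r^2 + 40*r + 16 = (r + 1)*(r^3 + 9*r^2 + 24*r + 16) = (r + 1)*(r + 4)*(r^2 + 5*r + 4) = (r + 1)*(r + 4)^2*(r + 1)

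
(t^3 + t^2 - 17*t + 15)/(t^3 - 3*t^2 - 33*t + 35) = (t - 3)/(t - 7)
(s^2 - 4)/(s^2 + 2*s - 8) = (s + 2)/(s + 4)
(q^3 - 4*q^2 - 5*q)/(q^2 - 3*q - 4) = q*(q - 5)/(q - 4)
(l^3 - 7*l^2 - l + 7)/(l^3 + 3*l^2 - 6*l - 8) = (l^2 - 8*l + 7)/(l^2 + 2*l - 8)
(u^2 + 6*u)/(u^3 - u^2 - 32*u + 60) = u/(u^2 - 7*u + 10)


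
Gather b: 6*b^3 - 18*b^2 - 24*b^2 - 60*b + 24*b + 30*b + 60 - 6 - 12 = 6*b^3 - 42*b^2 - 6*b + 42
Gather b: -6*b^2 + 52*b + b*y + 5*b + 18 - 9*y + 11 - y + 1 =-6*b^2 + b*(y + 57) - 10*y + 30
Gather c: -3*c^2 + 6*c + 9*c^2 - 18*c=6*c^2 - 12*c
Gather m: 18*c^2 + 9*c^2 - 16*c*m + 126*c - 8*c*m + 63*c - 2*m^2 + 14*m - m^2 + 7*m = 27*c^2 + 189*c - 3*m^2 + m*(21 - 24*c)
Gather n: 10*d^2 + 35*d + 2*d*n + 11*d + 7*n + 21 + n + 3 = 10*d^2 + 46*d + n*(2*d + 8) + 24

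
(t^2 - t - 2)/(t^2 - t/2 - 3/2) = 2*(t - 2)/(2*t - 3)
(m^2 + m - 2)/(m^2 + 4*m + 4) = (m - 1)/(m + 2)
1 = 1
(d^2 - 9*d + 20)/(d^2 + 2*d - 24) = (d - 5)/(d + 6)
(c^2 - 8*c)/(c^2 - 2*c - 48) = c/(c + 6)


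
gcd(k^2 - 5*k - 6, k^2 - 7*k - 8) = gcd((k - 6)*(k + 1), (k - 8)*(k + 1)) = k + 1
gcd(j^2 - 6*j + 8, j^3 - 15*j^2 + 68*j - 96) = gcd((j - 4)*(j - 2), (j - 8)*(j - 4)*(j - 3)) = j - 4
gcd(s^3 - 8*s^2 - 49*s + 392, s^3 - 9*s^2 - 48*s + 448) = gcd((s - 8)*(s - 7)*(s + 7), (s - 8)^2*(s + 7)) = s^2 - s - 56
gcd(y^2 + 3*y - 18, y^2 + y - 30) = y + 6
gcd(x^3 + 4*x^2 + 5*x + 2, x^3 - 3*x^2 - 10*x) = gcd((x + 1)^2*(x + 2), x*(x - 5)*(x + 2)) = x + 2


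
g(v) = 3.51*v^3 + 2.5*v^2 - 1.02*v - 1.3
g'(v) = 10.53*v^2 + 5.0*v - 1.02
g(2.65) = 78.87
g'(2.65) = 86.18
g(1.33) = 10.02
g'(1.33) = 24.26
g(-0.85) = -0.78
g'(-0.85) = 2.34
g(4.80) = 439.58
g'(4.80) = 265.59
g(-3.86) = -161.98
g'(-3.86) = 136.57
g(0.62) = -0.13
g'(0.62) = 6.13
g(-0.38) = -0.74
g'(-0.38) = -1.40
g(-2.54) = -40.10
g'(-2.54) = 54.22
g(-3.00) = -70.51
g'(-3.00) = 78.75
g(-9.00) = -2348.41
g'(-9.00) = 806.91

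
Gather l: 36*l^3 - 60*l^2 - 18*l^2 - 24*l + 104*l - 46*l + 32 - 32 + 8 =36*l^3 - 78*l^2 + 34*l + 8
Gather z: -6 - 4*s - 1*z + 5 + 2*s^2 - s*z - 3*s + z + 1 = 2*s^2 - s*z - 7*s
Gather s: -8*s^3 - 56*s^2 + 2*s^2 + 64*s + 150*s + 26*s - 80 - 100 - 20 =-8*s^3 - 54*s^2 + 240*s - 200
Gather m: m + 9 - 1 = m + 8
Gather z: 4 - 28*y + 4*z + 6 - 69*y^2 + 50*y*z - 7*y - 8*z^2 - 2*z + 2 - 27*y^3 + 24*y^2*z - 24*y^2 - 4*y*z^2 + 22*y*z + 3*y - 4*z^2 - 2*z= -27*y^3 - 93*y^2 - 32*y + z^2*(-4*y - 12) + z*(24*y^2 + 72*y) + 12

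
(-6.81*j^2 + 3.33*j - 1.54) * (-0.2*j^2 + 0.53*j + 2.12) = 1.362*j^4 - 4.2753*j^3 - 12.3643*j^2 + 6.2434*j - 3.2648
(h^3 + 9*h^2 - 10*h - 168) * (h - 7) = h^4 + 2*h^3 - 73*h^2 - 98*h + 1176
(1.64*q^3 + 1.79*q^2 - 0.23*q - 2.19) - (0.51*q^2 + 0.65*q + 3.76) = 1.64*q^3 + 1.28*q^2 - 0.88*q - 5.95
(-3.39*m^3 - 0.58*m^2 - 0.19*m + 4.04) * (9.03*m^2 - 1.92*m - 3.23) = -30.6117*m^5 + 1.2714*m^4 + 10.3476*m^3 + 38.7194*m^2 - 7.1431*m - 13.0492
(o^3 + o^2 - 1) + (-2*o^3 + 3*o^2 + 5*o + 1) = -o^3 + 4*o^2 + 5*o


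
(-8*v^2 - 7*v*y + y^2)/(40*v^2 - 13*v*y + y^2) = (v + y)/(-5*v + y)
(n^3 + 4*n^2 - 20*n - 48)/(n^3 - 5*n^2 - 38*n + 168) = (n + 2)/(n - 7)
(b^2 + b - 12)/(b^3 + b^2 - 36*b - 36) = (b^2 + b - 12)/(b^3 + b^2 - 36*b - 36)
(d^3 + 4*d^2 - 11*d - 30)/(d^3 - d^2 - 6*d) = (d + 5)/d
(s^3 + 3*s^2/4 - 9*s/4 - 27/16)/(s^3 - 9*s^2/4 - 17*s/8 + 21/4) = (8*s^2 - 6*s - 9)/(2*(4*s^2 - 15*s + 14))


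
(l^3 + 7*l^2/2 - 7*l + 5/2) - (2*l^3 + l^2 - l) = -l^3 + 5*l^2/2 - 6*l + 5/2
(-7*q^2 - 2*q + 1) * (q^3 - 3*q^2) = -7*q^5 + 19*q^4 + 7*q^3 - 3*q^2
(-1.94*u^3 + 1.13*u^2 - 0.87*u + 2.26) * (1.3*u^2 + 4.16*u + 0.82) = -2.522*u^5 - 6.6014*u^4 + 1.979*u^3 + 0.245399999999999*u^2 + 8.6882*u + 1.8532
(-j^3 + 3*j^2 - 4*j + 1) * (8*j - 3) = -8*j^4 + 27*j^3 - 41*j^2 + 20*j - 3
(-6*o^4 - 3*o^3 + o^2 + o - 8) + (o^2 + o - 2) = -6*o^4 - 3*o^3 + 2*o^2 + 2*o - 10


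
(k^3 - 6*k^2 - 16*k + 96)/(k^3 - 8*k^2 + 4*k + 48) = (k + 4)/(k + 2)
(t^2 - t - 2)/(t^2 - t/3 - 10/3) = 3*(t + 1)/(3*t + 5)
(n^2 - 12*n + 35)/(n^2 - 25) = (n - 7)/(n + 5)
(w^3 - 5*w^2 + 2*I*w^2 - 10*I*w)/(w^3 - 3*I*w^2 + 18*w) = (w^2 + w*(-5 + 2*I) - 10*I)/(w^2 - 3*I*w + 18)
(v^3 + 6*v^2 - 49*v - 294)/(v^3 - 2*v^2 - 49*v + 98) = (v + 6)/(v - 2)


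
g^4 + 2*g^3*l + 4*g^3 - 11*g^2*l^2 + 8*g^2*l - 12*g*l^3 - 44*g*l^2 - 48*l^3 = (g + 4)*(g - 3*l)*(g + l)*(g + 4*l)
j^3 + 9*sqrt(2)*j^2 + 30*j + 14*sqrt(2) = (j + sqrt(2))^2*(j + 7*sqrt(2))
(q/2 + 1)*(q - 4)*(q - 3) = q^3/2 - 5*q^2/2 - q + 12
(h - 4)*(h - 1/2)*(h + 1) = h^3 - 7*h^2/2 - 5*h/2 + 2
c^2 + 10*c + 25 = (c + 5)^2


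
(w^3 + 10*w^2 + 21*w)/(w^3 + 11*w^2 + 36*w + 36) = w*(w + 7)/(w^2 + 8*w + 12)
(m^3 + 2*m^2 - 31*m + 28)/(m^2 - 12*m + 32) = (m^2 + 6*m - 7)/(m - 8)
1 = 1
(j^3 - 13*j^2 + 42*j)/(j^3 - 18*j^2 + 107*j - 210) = j/(j - 5)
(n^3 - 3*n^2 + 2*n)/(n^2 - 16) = n*(n^2 - 3*n + 2)/(n^2 - 16)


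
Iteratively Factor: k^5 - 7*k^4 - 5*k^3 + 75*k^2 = (k - 5)*(k^4 - 2*k^3 - 15*k^2) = (k - 5)*(k + 3)*(k^3 - 5*k^2) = (k - 5)^2*(k + 3)*(k^2) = k*(k - 5)^2*(k + 3)*(k)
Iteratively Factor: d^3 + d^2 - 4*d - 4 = (d + 1)*(d^2 - 4) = (d - 2)*(d + 1)*(d + 2)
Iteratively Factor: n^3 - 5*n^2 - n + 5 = (n + 1)*(n^2 - 6*n + 5) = (n - 1)*(n + 1)*(n - 5)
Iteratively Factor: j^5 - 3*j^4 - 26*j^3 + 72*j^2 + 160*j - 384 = (j + 4)*(j^4 - 7*j^3 + 2*j^2 + 64*j - 96) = (j + 3)*(j + 4)*(j^3 - 10*j^2 + 32*j - 32) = (j - 2)*(j + 3)*(j + 4)*(j^2 - 8*j + 16) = (j - 4)*(j - 2)*(j + 3)*(j + 4)*(j - 4)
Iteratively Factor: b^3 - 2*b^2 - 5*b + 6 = (b - 3)*(b^2 + b - 2) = (b - 3)*(b + 2)*(b - 1)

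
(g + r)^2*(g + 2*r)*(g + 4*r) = g^4 + 8*g^3*r + 21*g^2*r^2 + 22*g*r^3 + 8*r^4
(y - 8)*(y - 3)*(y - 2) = y^3 - 13*y^2 + 46*y - 48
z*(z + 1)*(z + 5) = z^3 + 6*z^2 + 5*z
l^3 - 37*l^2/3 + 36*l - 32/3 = (l - 8)*(l - 4)*(l - 1/3)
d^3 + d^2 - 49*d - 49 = (d - 7)*(d + 1)*(d + 7)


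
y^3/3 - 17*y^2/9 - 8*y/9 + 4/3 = (y/3 + 1/3)*(y - 6)*(y - 2/3)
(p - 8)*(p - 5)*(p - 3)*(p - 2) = p^4 - 18*p^3 + 111*p^2 - 278*p + 240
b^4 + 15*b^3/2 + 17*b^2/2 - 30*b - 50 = (b - 2)*(b + 2)*(b + 5/2)*(b + 5)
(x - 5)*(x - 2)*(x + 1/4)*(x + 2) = x^4 - 19*x^3/4 - 21*x^2/4 + 19*x + 5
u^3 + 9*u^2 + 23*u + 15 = (u + 1)*(u + 3)*(u + 5)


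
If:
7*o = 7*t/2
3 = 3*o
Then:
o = 1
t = 2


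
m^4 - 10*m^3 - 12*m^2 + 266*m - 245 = (m - 7)^2*(m - 1)*(m + 5)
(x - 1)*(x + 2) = x^2 + x - 2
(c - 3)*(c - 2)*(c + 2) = c^3 - 3*c^2 - 4*c + 12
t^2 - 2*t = t*(t - 2)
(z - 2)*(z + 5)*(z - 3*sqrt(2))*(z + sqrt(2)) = z^4 - 2*sqrt(2)*z^3 + 3*z^3 - 16*z^2 - 6*sqrt(2)*z^2 - 18*z + 20*sqrt(2)*z + 60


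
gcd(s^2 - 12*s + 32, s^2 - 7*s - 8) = s - 8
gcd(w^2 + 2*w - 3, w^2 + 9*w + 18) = w + 3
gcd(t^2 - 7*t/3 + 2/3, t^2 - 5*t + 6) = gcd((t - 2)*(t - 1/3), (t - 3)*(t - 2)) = t - 2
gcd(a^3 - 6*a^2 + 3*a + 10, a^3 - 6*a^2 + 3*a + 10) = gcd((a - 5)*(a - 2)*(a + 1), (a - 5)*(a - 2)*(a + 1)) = a^3 - 6*a^2 + 3*a + 10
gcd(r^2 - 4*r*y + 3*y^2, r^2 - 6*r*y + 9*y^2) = -r + 3*y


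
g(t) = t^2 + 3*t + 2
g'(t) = 2*t + 3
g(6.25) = 59.81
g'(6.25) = 15.50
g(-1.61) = -0.24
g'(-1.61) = -0.22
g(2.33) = 14.42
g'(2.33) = 7.66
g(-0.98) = 0.02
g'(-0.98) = 1.04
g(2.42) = 15.12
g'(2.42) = 7.84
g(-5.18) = 13.29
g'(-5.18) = -7.36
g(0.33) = 3.10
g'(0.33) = 3.66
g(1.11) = 6.56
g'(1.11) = 5.22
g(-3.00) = 2.00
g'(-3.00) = -3.00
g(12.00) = 182.00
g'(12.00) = 27.00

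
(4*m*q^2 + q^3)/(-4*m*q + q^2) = q*(4*m + q)/(-4*m + q)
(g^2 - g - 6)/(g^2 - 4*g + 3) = (g + 2)/(g - 1)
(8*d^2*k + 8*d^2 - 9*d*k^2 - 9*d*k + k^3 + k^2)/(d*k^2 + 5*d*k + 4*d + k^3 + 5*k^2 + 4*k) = (8*d^2 - 9*d*k + k^2)/(d*k + 4*d + k^2 + 4*k)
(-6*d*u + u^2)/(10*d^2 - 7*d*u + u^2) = u*(-6*d + u)/(10*d^2 - 7*d*u + u^2)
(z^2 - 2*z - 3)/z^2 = 1 - 2/z - 3/z^2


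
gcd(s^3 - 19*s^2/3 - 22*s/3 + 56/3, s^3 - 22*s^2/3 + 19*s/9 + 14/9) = s - 7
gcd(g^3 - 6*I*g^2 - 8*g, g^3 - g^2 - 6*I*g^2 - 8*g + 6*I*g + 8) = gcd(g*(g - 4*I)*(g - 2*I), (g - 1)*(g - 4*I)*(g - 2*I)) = g^2 - 6*I*g - 8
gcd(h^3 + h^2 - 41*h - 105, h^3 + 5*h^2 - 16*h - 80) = h + 5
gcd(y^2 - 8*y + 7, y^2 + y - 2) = y - 1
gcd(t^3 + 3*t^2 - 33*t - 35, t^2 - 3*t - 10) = t - 5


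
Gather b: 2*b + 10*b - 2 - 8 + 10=12*b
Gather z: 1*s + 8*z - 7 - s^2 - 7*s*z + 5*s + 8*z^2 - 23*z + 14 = -s^2 + 6*s + 8*z^2 + z*(-7*s - 15) + 7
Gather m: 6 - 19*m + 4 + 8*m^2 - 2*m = 8*m^2 - 21*m + 10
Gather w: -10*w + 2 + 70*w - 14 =60*w - 12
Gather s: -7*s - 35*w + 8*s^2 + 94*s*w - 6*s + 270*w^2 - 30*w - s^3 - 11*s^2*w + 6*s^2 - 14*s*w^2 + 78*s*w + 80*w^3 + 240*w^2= -s^3 + s^2*(14 - 11*w) + s*(-14*w^2 + 172*w - 13) + 80*w^3 + 510*w^2 - 65*w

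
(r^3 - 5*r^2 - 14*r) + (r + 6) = r^3 - 5*r^2 - 13*r + 6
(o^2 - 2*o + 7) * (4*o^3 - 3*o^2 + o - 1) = 4*o^5 - 11*o^4 + 35*o^3 - 24*o^2 + 9*o - 7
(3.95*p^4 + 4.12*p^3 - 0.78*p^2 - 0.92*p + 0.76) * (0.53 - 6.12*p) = -24.174*p^5 - 23.1209*p^4 + 6.9572*p^3 + 5.217*p^2 - 5.1388*p + 0.4028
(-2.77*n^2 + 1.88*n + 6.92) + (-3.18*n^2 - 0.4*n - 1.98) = -5.95*n^2 + 1.48*n + 4.94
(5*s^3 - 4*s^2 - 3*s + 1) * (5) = 25*s^3 - 20*s^2 - 15*s + 5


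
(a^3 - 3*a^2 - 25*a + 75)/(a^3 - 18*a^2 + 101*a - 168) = (a^2 - 25)/(a^2 - 15*a + 56)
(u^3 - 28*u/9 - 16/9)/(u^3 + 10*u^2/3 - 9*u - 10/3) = (9*u^2 + 18*u + 8)/(3*(3*u^2 + 16*u + 5))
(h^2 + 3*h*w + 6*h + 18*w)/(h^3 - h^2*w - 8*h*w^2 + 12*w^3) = (h + 6)/(h^2 - 4*h*w + 4*w^2)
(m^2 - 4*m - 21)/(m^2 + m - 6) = (m - 7)/(m - 2)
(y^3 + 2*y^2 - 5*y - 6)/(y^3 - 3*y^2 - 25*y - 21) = (y - 2)/(y - 7)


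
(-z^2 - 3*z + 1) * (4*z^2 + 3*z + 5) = -4*z^4 - 15*z^3 - 10*z^2 - 12*z + 5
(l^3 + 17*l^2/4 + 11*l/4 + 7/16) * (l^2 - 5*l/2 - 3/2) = l^5 + 7*l^4/4 - 75*l^3/8 - 205*l^2/16 - 167*l/32 - 21/32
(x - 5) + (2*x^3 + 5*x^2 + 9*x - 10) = 2*x^3 + 5*x^2 + 10*x - 15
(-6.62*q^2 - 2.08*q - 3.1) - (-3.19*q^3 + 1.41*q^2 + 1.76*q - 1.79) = 3.19*q^3 - 8.03*q^2 - 3.84*q - 1.31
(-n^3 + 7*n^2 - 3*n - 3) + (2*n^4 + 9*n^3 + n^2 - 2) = 2*n^4 + 8*n^3 + 8*n^2 - 3*n - 5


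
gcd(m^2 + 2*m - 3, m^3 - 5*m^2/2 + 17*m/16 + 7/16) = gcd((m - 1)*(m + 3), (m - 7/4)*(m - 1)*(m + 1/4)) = m - 1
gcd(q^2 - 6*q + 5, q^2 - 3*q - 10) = q - 5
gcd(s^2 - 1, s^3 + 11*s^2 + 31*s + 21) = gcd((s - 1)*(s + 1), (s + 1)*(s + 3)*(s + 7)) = s + 1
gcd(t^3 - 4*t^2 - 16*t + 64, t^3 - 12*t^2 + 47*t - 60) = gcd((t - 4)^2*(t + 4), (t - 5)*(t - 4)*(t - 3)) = t - 4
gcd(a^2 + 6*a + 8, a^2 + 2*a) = a + 2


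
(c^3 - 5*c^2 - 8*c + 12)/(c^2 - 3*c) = (c^3 - 5*c^2 - 8*c + 12)/(c*(c - 3))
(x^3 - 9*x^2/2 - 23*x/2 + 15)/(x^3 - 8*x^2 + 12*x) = (2*x^2 + 3*x - 5)/(2*x*(x - 2))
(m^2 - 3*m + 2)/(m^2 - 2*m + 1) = (m - 2)/(m - 1)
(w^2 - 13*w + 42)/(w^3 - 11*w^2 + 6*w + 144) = (w - 7)/(w^2 - 5*w - 24)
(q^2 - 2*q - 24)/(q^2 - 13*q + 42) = (q + 4)/(q - 7)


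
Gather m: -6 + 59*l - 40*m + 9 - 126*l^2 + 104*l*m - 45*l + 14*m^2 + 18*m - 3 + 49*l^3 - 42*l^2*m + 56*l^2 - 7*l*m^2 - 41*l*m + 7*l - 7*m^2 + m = 49*l^3 - 70*l^2 + 21*l + m^2*(7 - 7*l) + m*(-42*l^2 + 63*l - 21)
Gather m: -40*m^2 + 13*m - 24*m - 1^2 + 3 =-40*m^2 - 11*m + 2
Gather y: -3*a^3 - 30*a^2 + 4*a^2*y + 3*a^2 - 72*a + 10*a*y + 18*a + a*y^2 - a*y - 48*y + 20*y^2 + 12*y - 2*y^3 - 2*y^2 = -3*a^3 - 27*a^2 - 54*a - 2*y^3 + y^2*(a + 18) + y*(4*a^2 + 9*a - 36)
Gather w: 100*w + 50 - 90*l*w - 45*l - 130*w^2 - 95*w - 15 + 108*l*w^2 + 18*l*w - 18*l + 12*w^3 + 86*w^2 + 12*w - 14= -63*l + 12*w^3 + w^2*(108*l - 44) + w*(17 - 72*l) + 21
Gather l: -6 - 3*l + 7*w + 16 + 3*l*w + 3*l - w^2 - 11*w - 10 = 3*l*w - w^2 - 4*w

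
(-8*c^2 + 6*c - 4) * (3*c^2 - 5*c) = -24*c^4 + 58*c^3 - 42*c^2 + 20*c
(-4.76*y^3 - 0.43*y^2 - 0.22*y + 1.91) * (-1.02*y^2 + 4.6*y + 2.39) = 4.8552*y^5 - 21.4574*y^4 - 13.13*y^3 - 3.9879*y^2 + 8.2602*y + 4.5649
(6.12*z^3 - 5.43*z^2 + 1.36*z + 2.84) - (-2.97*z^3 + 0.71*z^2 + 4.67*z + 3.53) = 9.09*z^3 - 6.14*z^2 - 3.31*z - 0.69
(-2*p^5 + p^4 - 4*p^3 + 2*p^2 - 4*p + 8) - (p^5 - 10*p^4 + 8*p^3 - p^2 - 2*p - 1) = -3*p^5 + 11*p^4 - 12*p^3 + 3*p^2 - 2*p + 9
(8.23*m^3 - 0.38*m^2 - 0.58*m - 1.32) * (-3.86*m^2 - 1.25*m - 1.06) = -31.7678*m^5 - 8.8207*m^4 - 6.01*m^3 + 6.223*m^2 + 2.2648*m + 1.3992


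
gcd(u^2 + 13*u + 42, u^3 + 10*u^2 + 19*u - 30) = u + 6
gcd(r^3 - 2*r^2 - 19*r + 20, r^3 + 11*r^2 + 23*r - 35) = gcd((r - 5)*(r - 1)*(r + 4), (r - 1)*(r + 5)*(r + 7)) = r - 1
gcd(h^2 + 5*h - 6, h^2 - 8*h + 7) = h - 1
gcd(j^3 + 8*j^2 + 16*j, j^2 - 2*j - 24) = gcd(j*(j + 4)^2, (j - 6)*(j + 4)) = j + 4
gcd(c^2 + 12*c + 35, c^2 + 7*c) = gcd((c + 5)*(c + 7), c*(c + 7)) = c + 7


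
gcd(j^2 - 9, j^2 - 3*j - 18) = j + 3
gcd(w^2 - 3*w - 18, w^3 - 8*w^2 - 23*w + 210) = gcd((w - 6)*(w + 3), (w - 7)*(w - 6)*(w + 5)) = w - 6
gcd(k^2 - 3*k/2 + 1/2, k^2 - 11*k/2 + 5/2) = k - 1/2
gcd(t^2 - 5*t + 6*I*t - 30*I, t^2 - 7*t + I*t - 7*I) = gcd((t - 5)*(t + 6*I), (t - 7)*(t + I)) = 1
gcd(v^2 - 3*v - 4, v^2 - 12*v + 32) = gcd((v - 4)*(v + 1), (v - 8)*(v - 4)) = v - 4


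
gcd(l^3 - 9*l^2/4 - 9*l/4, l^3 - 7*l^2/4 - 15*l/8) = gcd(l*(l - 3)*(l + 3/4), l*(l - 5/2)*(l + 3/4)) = l^2 + 3*l/4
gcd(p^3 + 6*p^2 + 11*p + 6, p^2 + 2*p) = p + 2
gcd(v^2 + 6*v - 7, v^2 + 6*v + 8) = 1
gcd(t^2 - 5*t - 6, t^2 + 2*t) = 1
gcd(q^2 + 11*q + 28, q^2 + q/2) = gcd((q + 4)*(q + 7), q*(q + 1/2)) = 1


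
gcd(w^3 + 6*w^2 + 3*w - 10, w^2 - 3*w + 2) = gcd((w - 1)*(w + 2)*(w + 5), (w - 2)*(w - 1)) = w - 1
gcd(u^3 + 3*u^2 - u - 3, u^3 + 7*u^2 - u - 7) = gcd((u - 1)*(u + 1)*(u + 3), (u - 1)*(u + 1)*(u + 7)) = u^2 - 1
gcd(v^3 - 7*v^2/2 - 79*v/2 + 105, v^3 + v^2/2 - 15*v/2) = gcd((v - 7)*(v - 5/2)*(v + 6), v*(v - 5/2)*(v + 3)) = v - 5/2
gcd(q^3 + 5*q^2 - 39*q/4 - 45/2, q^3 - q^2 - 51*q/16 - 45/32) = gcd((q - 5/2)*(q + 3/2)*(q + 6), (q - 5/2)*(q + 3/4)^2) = q - 5/2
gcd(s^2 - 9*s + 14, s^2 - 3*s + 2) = s - 2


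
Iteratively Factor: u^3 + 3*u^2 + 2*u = (u)*(u^2 + 3*u + 2) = u*(u + 1)*(u + 2)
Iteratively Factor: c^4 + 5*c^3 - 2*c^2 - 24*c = (c + 3)*(c^3 + 2*c^2 - 8*c) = (c - 2)*(c + 3)*(c^2 + 4*c) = c*(c - 2)*(c + 3)*(c + 4)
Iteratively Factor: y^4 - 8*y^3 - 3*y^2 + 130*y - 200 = (y - 2)*(y^3 - 6*y^2 - 15*y + 100) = (y - 5)*(y - 2)*(y^2 - y - 20) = (y - 5)*(y - 2)*(y + 4)*(y - 5)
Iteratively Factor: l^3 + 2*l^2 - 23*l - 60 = (l + 3)*(l^2 - l - 20) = (l + 3)*(l + 4)*(l - 5)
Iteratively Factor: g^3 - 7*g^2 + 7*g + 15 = (g - 3)*(g^2 - 4*g - 5) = (g - 3)*(g + 1)*(g - 5)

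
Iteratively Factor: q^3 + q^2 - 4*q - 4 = (q - 2)*(q^2 + 3*q + 2) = (q - 2)*(q + 1)*(q + 2)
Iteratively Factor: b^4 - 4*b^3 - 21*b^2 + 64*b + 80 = (b - 4)*(b^3 - 21*b - 20) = (b - 4)*(b + 4)*(b^2 - 4*b - 5) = (b - 4)*(b + 1)*(b + 4)*(b - 5)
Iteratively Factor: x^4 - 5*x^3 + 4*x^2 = (x - 4)*(x^3 - x^2) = x*(x - 4)*(x^2 - x) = x^2*(x - 4)*(x - 1)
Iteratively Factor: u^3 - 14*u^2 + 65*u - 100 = (u - 5)*(u^2 - 9*u + 20) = (u - 5)^2*(u - 4)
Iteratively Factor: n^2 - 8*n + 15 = (n - 5)*(n - 3)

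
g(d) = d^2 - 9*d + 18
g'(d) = 2*d - 9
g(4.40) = -2.24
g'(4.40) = -0.20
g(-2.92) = 52.81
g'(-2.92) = -14.84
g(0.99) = 10.07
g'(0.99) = -7.02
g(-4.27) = 74.66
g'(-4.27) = -17.54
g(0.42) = 14.40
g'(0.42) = -8.16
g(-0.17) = 19.56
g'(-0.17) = -9.34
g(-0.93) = 27.23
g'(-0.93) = -10.86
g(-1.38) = 32.32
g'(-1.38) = -11.76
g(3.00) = 0.00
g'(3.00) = -3.00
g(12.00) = 54.00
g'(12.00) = 15.00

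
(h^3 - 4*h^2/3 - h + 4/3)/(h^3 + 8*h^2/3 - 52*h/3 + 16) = (h^2 - 1)/(h^2 + 4*h - 12)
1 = 1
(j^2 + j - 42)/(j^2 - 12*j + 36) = (j + 7)/(j - 6)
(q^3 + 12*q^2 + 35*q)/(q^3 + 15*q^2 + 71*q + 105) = q/(q + 3)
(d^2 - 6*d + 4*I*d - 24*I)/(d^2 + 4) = (d^2 + d*(-6 + 4*I) - 24*I)/(d^2 + 4)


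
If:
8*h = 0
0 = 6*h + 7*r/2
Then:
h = 0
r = 0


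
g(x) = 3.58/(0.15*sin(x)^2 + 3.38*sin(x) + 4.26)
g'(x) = 3.58*(-0.3*sin(x)*cos(x) - 3.38*cos(x))/(0.15*sin(x)^2 + 3.38*sin(x) + 4.26)^2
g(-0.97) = 2.27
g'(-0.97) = -2.56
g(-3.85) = 0.55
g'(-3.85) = 0.23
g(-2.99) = 0.95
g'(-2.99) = 0.84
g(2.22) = 0.51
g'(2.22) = 0.16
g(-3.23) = 0.79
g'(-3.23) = 0.58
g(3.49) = 1.15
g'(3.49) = 1.13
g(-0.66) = 1.60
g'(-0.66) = -1.79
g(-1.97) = 2.81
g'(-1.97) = 2.66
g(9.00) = 0.63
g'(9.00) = 0.35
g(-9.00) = 1.24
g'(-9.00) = 1.27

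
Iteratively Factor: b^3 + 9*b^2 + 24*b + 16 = (b + 4)*(b^2 + 5*b + 4) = (b + 4)^2*(b + 1)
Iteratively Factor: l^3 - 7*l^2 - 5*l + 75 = (l - 5)*(l^2 - 2*l - 15) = (l - 5)^2*(l + 3)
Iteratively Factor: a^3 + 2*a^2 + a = (a + 1)*(a^2 + a) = a*(a + 1)*(a + 1)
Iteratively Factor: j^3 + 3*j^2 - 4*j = (j + 4)*(j^2 - j) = (j - 1)*(j + 4)*(j)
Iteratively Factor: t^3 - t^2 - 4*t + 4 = (t - 2)*(t^2 + t - 2) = (t - 2)*(t - 1)*(t + 2)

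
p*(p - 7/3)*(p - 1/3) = p^3 - 8*p^2/3 + 7*p/9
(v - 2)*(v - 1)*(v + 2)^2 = v^4 + v^3 - 6*v^2 - 4*v + 8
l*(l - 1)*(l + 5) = l^3 + 4*l^2 - 5*l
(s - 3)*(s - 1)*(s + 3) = s^3 - s^2 - 9*s + 9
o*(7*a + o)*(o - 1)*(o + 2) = 7*a*o^3 + 7*a*o^2 - 14*a*o + o^4 + o^3 - 2*o^2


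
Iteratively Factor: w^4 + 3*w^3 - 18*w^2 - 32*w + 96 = (w + 4)*(w^3 - w^2 - 14*w + 24) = (w - 3)*(w + 4)*(w^2 + 2*w - 8) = (w - 3)*(w + 4)^2*(w - 2)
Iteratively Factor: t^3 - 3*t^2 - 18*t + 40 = (t - 5)*(t^2 + 2*t - 8) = (t - 5)*(t + 4)*(t - 2)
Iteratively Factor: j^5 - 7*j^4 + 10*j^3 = (j)*(j^4 - 7*j^3 + 10*j^2) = j*(j - 2)*(j^3 - 5*j^2) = j*(j - 5)*(j - 2)*(j^2) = j^2*(j - 5)*(j - 2)*(j)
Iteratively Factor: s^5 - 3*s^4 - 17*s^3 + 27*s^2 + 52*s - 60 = (s - 5)*(s^4 + 2*s^3 - 7*s^2 - 8*s + 12) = (s - 5)*(s + 3)*(s^3 - s^2 - 4*s + 4) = (s - 5)*(s + 2)*(s + 3)*(s^2 - 3*s + 2) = (s - 5)*(s - 1)*(s + 2)*(s + 3)*(s - 2)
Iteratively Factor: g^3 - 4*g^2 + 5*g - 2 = (g - 2)*(g^2 - 2*g + 1) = (g - 2)*(g - 1)*(g - 1)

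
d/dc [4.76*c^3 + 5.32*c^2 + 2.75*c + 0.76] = 14.28*c^2 + 10.64*c + 2.75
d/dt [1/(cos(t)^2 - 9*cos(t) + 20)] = (2*cos(t) - 9)*sin(t)/(cos(t)^2 - 9*cos(t) + 20)^2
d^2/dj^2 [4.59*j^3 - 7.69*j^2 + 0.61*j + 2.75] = 27.54*j - 15.38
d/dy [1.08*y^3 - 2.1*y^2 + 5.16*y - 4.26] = 3.24*y^2 - 4.2*y + 5.16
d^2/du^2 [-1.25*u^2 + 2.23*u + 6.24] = -2.50000000000000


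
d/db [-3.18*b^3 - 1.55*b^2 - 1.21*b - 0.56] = -9.54*b^2 - 3.1*b - 1.21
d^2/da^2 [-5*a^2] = -10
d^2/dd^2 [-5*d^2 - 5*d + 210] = -10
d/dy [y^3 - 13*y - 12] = 3*y^2 - 13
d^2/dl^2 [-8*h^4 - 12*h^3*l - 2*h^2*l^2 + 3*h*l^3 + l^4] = -4*h^2 + 18*h*l + 12*l^2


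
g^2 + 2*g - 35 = (g - 5)*(g + 7)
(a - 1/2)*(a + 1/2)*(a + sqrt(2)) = a^3 + sqrt(2)*a^2 - a/4 - sqrt(2)/4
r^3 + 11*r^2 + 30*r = r*(r + 5)*(r + 6)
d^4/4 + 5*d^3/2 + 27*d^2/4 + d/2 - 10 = (d/4 + 1)*(d - 1)*(d + 2)*(d + 5)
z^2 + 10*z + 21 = (z + 3)*(z + 7)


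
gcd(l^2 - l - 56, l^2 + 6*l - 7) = l + 7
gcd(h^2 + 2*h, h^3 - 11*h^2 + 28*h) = h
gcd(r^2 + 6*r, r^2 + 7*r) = r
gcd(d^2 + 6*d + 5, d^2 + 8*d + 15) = d + 5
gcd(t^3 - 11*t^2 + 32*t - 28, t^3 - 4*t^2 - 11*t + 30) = t - 2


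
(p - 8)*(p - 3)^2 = p^3 - 14*p^2 + 57*p - 72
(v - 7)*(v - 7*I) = v^2 - 7*v - 7*I*v + 49*I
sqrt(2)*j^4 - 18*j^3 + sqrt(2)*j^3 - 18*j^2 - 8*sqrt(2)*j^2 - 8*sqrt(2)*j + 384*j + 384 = (j - 8*sqrt(2))*(j - 4*sqrt(2))*(j + 3*sqrt(2))*(sqrt(2)*j + sqrt(2))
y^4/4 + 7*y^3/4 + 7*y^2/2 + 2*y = y*(y/2 + 1/2)*(y/2 + 1)*(y + 4)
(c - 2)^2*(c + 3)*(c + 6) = c^4 + 5*c^3 - 14*c^2 - 36*c + 72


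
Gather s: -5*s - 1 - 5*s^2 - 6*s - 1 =-5*s^2 - 11*s - 2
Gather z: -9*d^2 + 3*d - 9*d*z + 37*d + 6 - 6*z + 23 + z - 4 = -9*d^2 + 40*d + z*(-9*d - 5) + 25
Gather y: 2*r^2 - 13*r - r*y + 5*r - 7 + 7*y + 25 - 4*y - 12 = 2*r^2 - 8*r + y*(3 - r) + 6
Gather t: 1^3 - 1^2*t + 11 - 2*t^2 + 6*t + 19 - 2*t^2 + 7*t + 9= -4*t^2 + 12*t + 40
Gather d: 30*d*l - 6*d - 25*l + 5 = d*(30*l - 6) - 25*l + 5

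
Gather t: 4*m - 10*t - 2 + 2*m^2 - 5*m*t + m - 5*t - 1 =2*m^2 + 5*m + t*(-5*m - 15) - 3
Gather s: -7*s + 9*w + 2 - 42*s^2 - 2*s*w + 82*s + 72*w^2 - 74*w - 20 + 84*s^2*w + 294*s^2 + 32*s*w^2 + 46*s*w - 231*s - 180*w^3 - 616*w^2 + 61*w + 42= s^2*(84*w + 252) + s*(32*w^2 + 44*w - 156) - 180*w^3 - 544*w^2 - 4*w + 24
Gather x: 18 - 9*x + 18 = 36 - 9*x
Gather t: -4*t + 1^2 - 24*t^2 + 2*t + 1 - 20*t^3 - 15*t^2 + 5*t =-20*t^3 - 39*t^2 + 3*t + 2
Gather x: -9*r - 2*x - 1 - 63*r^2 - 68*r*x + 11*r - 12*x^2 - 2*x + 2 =-63*r^2 + 2*r - 12*x^2 + x*(-68*r - 4) + 1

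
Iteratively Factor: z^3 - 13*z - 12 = (z + 1)*(z^2 - z - 12) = (z + 1)*(z + 3)*(z - 4)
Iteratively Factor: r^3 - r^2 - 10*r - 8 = (r - 4)*(r^2 + 3*r + 2) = (r - 4)*(r + 1)*(r + 2)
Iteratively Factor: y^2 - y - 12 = (y + 3)*(y - 4)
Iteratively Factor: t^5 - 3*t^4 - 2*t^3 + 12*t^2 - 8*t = (t - 2)*(t^4 - t^3 - 4*t^2 + 4*t) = (t - 2)*(t - 1)*(t^3 - 4*t) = (t - 2)^2*(t - 1)*(t^2 + 2*t) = t*(t - 2)^2*(t - 1)*(t + 2)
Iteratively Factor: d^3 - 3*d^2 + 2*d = (d - 1)*(d^2 - 2*d) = (d - 2)*(d - 1)*(d)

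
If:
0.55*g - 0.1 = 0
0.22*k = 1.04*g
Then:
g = 0.18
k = 0.86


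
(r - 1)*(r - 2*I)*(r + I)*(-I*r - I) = -I*r^4 - r^3 - I*r^2 + r + 2*I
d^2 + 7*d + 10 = (d + 2)*(d + 5)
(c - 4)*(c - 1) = c^2 - 5*c + 4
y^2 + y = y*(y + 1)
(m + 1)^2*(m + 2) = m^3 + 4*m^2 + 5*m + 2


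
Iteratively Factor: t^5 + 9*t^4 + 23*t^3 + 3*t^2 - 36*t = (t + 3)*(t^4 + 6*t^3 + 5*t^2 - 12*t) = (t - 1)*(t + 3)*(t^3 + 7*t^2 + 12*t) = (t - 1)*(t + 3)*(t + 4)*(t^2 + 3*t) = (t - 1)*(t + 3)^2*(t + 4)*(t)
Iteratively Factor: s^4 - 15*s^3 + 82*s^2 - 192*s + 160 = (s - 2)*(s^3 - 13*s^2 + 56*s - 80) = (s - 5)*(s - 2)*(s^2 - 8*s + 16) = (s - 5)*(s - 4)*(s - 2)*(s - 4)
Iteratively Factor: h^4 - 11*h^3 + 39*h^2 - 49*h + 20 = (h - 4)*(h^3 - 7*h^2 + 11*h - 5) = (h - 5)*(h - 4)*(h^2 - 2*h + 1) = (h - 5)*(h - 4)*(h - 1)*(h - 1)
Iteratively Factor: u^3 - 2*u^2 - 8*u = (u + 2)*(u^2 - 4*u) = (u - 4)*(u + 2)*(u)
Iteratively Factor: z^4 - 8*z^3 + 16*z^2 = (z - 4)*(z^3 - 4*z^2) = z*(z - 4)*(z^2 - 4*z) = z^2*(z - 4)*(z - 4)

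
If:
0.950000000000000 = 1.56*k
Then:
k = 0.61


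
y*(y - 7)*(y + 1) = y^3 - 6*y^2 - 7*y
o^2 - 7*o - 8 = (o - 8)*(o + 1)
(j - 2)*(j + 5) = j^2 + 3*j - 10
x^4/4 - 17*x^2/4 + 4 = (x/4 + 1)*(x - 4)*(x - 1)*(x + 1)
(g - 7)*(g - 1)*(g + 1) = g^3 - 7*g^2 - g + 7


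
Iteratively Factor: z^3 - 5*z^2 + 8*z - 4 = (z - 2)*(z^2 - 3*z + 2) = (z - 2)*(z - 1)*(z - 2)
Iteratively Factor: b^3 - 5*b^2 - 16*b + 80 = (b + 4)*(b^2 - 9*b + 20) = (b - 4)*(b + 4)*(b - 5)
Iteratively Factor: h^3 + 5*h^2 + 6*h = (h + 3)*(h^2 + 2*h) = h*(h + 3)*(h + 2)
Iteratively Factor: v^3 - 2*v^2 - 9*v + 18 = (v - 3)*(v^2 + v - 6) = (v - 3)*(v - 2)*(v + 3)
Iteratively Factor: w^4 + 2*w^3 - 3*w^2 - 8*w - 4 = (w + 1)*(w^3 + w^2 - 4*w - 4) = (w + 1)*(w + 2)*(w^2 - w - 2) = (w + 1)^2*(w + 2)*(w - 2)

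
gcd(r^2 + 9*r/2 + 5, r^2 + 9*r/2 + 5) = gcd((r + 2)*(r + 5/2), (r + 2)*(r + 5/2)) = r^2 + 9*r/2 + 5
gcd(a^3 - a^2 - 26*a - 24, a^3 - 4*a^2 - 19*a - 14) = a + 1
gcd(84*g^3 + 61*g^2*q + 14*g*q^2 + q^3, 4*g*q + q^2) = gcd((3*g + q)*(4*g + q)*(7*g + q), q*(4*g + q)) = 4*g + q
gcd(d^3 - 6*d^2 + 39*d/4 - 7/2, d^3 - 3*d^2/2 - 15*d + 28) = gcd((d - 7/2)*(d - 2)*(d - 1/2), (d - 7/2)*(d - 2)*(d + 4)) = d^2 - 11*d/2 + 7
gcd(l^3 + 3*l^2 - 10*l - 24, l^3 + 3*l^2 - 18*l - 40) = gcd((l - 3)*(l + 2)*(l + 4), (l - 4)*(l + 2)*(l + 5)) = l + 2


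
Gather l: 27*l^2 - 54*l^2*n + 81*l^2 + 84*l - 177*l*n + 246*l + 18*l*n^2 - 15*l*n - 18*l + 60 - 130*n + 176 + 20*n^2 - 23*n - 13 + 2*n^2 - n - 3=l^2*(108 - 54*n) + l*(18*n^2 - 192*n + 312) + 22*n^2 - 154*n + 220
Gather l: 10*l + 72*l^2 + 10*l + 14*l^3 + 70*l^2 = 14*l^3 + 142*l^2 + 20*l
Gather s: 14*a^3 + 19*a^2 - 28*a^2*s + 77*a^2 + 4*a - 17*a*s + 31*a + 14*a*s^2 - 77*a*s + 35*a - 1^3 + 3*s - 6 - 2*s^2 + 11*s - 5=14*a^3 + 96*a^2 + 70*a + s^2*(14*a - 2) + s*(-28*a^2 - 94*a + 14) - 12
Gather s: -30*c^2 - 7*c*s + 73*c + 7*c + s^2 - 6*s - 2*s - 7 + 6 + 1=-30*c^2 + 80*c + s^2 + s*(-7*c - 8)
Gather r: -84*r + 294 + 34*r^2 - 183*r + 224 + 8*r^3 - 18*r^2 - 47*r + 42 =8*r^3 + 16*r^2 - 314*r + 560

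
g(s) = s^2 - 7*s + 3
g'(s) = 2*s - 7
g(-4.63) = 56.85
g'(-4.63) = -16.26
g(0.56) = -0.61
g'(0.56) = -5.88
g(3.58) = -9.24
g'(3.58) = 0.16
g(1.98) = -6.94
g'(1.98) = -3.04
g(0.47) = -0.07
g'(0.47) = -6.06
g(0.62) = -0.96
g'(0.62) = -5.76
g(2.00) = -7.00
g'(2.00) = -3.00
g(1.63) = -5.75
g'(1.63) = -3.74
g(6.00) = -3.00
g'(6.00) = 5.00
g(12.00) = 63.00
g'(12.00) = 17.00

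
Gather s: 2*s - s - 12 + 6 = s - 6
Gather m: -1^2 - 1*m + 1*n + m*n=m*(n - 1) + n - 1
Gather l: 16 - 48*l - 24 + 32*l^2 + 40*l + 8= 32*l^2 - 8*l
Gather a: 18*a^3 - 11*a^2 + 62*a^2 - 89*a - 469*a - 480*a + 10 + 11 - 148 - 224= 18*a^3 + 51*a^2 - 1038*a - 351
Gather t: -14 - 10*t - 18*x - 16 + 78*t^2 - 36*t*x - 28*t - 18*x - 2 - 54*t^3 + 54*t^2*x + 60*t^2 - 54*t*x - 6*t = -54*t^3 + t^2*(54*x + 138) + t*(-90*x - 44) - 36*x - 32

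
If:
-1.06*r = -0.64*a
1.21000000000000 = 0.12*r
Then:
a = 16.70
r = 10.08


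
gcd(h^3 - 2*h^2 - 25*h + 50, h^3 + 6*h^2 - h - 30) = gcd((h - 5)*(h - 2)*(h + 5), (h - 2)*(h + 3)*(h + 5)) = h^2 + 3*h - 10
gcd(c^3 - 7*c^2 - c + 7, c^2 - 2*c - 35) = c - 7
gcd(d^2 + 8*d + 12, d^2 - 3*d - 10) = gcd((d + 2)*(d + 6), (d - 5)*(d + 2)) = d + 2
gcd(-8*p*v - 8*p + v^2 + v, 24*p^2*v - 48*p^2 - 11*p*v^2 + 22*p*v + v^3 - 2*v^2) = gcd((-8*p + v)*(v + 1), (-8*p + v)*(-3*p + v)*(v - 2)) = 8*p - v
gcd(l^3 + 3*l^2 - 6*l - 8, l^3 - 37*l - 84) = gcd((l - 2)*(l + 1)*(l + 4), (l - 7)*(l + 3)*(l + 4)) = l + 4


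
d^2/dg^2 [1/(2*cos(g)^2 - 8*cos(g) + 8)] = (-2*cos(g) - cos(2*g) + 2)/(cos(g) - 2)^4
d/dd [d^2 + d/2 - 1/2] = 2*d + 1/2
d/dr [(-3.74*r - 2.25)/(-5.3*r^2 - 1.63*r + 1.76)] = (19.822*r^2 + 6.0962*r - (3.74*r + 2.25)*(10.6*r + 1.63) - 6.5824)/(5.3*r^2 + 1.63*r - 1.76)^2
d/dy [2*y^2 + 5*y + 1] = 4*y + 5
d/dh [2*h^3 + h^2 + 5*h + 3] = 6*h^2 + 2*h + 5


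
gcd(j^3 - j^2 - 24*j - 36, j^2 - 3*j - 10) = j + 2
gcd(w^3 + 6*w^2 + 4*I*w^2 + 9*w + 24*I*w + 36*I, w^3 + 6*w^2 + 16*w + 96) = w + 4*I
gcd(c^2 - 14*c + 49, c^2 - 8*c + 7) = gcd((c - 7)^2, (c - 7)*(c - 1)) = c - 7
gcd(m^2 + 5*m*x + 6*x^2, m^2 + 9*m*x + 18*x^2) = m + 3*x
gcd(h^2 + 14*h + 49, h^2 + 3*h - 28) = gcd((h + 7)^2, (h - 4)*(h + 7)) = h + 7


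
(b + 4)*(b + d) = b^2 + b*d + 4*b + 4*d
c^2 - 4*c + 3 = (c - 3)*(c - 1)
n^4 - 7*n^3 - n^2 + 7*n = n*(n - 7)*(n - 1)*(n + 1)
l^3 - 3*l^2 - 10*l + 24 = (l - 4)*(l - 2)*(l + 3)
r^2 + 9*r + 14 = (r + 2)*(r + 7)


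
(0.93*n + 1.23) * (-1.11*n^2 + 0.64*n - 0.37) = -1.0323*n^3 - 0.7701*n^2 + 0.4431*n - 0.4551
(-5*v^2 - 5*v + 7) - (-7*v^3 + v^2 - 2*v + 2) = 7*v^3 - 6*v^2 - 3*v + 5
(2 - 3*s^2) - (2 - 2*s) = -3*s^2 + 2*s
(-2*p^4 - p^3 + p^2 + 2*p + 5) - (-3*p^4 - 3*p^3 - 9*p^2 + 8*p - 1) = p^4 + 2*p^3 + 10*p^2 - 6*p + 6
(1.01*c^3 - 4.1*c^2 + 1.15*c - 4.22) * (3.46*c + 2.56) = 3.4946*c^4 - 11.6004*c^3 - 6.517*c^2 - 11.6572*c - 10.8032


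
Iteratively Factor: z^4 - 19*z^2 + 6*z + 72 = (z - 3)*(z^3 + 3*z^2 - 10*z - 24) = (z - 3)*(z + 4)*(z^2 - z - 6) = (z - 3)*(z + 2)*(z + 4)*(z - 3)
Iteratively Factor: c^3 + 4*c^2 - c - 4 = (c + 1)*(c^2 + 3*c - 4) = (c - 1)*(c + 1)*(c + 4)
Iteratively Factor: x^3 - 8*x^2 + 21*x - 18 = (x - 3)*(x^2 - 5*x + 6) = (x - 3)*(x - 2)*(x - 3)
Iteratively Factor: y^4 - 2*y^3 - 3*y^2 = (y + 1)*(y^3 - 3*y^2) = (y - 3)*(y + 1)*(y^2) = y*(y - 3)*(y + 1)*(y)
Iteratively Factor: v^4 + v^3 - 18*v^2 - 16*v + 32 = (v - 1)*(v^3 + 2*v^2 - 16*v - 32) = (v - 1)*(v + 2)*(v^2 - 16) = (v - 1)*(v + 2)*(v + 4)*(v - 4)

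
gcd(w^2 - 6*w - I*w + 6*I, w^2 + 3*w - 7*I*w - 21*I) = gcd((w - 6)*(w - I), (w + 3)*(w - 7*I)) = 1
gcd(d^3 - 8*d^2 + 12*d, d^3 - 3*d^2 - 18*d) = d^2 - 6*d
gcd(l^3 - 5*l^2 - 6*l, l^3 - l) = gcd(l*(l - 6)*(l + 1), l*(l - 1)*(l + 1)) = l^2 + l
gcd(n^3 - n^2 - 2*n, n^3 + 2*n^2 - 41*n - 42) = n + 1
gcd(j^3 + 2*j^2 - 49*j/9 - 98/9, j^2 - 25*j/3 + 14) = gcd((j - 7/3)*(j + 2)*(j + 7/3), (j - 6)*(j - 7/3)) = j - 7/3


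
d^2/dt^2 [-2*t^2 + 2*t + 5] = -4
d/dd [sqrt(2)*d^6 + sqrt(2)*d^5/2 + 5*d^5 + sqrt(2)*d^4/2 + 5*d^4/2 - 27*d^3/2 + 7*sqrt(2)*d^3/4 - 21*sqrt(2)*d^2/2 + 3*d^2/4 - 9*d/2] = 6*sqrt(2)*d^5 + 5*sqrt(2)*d^4/2 + 25*d^4 + 2*sqrt(2)*d^3 + 10*d^3 - 81*d^2/2 + 21*sqrt(2)*d^2/4 - 21*sqrt(2)*d + 3*d/2 - 9/2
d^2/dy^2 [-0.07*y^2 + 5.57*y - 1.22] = -0.140000000000000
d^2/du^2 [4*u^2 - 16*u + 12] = 8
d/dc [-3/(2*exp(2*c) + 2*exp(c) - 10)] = (3*exp(c) + 3/2)*exp(c)/(exp(2*c) + exp(c) - 5)^2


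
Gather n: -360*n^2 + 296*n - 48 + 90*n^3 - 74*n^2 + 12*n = 90*n^3 - 434*n^2 + 308*n - 48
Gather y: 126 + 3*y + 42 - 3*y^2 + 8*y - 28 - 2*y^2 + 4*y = -5*y^2 + 15*y + 140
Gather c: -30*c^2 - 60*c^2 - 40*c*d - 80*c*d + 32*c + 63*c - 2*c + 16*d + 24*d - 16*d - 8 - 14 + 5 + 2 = -90*c^2 + c*(93 - 120*d) + 24*d - 15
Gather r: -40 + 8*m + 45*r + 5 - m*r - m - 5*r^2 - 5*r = 7*m - 5*r^2 + r*(40 - m) - 35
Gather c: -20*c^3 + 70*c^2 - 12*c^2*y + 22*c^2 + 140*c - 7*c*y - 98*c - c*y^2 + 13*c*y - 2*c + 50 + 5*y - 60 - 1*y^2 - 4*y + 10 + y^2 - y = -20*c^3 + c^2*(92 - 12*y) + c*(-y^2 + 6*y + 40)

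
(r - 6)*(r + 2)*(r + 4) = r^3 - 28*r - 48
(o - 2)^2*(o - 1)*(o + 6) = o^4 + o^3 - 22*o^2 + 44*o - 24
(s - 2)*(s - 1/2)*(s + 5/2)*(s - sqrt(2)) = s^4 - sqrt(2)*s^3 - 21*s^2/4 + 5*s/2 + 21*sqrt(2)*s/4 - 5*sqrt(2)/2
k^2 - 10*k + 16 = (k - 8)*(k - 2)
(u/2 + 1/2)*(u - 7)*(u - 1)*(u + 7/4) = u^4/2 - 21*u^3/8 - 53*u^2/8 + 21*u/8 + 49/8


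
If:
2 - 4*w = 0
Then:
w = 1/2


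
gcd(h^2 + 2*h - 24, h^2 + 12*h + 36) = h + 6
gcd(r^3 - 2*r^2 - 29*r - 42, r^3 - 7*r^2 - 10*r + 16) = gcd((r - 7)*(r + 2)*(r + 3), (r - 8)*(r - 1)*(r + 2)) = r + 2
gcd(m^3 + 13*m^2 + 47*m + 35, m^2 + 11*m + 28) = m + 7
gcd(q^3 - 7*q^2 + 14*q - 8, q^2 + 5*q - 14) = q - 2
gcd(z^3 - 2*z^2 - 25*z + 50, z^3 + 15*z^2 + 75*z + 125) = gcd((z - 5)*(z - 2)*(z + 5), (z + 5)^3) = z + 5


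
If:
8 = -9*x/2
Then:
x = -16/9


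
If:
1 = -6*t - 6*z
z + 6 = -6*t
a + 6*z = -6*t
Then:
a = 1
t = -7/6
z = 1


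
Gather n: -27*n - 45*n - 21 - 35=-72*n - 56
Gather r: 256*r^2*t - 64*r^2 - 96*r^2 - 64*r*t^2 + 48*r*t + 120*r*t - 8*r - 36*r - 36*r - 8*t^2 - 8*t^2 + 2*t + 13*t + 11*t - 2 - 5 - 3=r^2*(256*t - 160) + r*(-64*t^2 + 168*t - 80) - 16*t^2 + 26*t - 10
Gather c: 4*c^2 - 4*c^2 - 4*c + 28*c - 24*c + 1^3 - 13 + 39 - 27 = 0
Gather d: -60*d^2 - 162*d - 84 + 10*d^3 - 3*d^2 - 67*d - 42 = 10*d^3 - 63*d^2 - 229*d - 126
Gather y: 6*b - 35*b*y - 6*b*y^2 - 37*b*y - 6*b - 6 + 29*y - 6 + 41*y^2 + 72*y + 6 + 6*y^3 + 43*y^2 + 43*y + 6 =6*y^3 + y^2*(84 - 6*b) + y*(144 - 72*b)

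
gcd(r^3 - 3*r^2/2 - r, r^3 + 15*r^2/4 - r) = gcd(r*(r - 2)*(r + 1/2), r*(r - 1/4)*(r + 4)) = r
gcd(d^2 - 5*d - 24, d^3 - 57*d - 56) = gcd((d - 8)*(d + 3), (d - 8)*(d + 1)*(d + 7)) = d - 8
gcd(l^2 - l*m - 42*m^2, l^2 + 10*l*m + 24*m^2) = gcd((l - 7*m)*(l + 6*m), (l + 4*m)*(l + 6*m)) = l + 6*m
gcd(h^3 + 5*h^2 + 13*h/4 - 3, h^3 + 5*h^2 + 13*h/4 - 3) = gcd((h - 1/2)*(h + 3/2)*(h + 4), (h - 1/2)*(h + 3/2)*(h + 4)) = h^3 + 5*h^2 + 13*h/4 - 3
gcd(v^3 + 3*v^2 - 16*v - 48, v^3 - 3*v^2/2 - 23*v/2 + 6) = v^2 - v - 12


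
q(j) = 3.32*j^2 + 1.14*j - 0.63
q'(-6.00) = -38.70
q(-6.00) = 112.05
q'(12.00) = 80.82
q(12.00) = 491.13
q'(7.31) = 49.68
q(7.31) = 185.11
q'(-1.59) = -9.42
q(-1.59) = 5.95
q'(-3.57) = -22.56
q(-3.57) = 37.61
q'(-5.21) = -33.45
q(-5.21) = 83.55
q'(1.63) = 11.96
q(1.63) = 10.05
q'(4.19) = 28.96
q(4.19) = 62.43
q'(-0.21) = -0.25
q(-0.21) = -0.72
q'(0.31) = 3.20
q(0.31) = 0.04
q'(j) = 6.64*j + 1.14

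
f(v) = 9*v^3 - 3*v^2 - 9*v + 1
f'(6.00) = 927.00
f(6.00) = 1783.00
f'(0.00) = -9.00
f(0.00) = 1.00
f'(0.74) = 1.35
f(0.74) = -3.66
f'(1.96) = 82.96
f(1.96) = 39.60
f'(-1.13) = 32.26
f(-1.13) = -5.65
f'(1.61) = 51.33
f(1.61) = 16.29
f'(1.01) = 12.48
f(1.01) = -1.88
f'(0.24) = -8.88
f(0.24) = -1.21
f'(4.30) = 464.43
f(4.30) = 622.39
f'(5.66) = 822.00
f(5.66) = 1485.85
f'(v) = 27*v^2 - 6*v - 9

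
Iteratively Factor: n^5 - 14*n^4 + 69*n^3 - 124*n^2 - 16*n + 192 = (n - 4)*(n^4 - 10*n^3 + 29*n^2 - 8*n - 48) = (n - 4)^2*(n^3 - 6*n^2 + 5*n + 12) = (n - 4)^2*(n - 3)*(n^2 - 3*n - 4) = (n - 4)^3*(n - 3)*(n + 1)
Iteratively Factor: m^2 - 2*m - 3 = (m + 1)*(m - 3)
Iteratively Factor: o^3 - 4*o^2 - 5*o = (o)*(o^2 - 4*o - 5) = o*(o + 1)*(o - 5)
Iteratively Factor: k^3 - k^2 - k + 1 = (k - 1)*(k^2 - 1) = (k - 1)*(k + 1)*(k - 1)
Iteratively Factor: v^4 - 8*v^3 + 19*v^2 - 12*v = (v - 3)*(v^3 - 5*v^2 + 4*v) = v*(v - 3)*(v^2 - 5*v + 4) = v*(v - 4)*(v - 3)*(v - 1)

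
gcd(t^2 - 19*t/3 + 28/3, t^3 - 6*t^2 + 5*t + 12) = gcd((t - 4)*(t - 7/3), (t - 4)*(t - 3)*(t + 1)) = t - 4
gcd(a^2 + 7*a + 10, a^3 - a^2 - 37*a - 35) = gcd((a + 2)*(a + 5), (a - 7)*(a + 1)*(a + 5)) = a + 5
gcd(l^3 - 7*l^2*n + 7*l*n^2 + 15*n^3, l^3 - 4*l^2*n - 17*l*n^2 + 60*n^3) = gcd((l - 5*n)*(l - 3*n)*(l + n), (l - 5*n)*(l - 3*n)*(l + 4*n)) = l^2 - 8*l*n + 15*n^2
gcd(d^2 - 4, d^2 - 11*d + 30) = 1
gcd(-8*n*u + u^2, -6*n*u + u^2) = u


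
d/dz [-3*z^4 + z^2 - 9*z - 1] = -12*z^3 + 2*z - 9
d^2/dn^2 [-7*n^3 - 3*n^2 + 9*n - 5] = -42*n - 6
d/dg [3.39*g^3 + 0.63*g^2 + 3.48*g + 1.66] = 10.17*g^2 + 1.26*g + 3.48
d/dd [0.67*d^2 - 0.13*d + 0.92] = 1.34*d - 0.13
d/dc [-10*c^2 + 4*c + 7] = 4 - 20*c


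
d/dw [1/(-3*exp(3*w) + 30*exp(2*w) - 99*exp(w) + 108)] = (exp(2*w) - 20*exp(w)/3 + 11)*exp(w)/(exp(3*w) - 10*exp(2*w) + 33*exp(w) - 36)^2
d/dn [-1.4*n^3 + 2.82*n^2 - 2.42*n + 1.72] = -4.2*n^2 + 5.64*n - 2.42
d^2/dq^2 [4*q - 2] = 0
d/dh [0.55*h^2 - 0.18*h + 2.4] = 1.1*h - 0.18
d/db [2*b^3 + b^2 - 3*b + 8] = 6*b^2 + 2*b - 3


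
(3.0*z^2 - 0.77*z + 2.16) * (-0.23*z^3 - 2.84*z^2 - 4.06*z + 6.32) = -0.69*z^5 - 8.3429*z^4 - 10.49*z^3 + 15.9518*z^2 - 13.636*z + 13.6512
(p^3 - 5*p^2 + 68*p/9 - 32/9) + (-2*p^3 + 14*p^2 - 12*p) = -p^3 + 9*p^2 - 40*p/9 - 32/9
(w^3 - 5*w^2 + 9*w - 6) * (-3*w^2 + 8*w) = -3*w^5 + 23*w^4 - 67*w^3 + 90*w^2 - 48*w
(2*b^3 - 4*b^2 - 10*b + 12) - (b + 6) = 2*b^3 - 4*b^2 - 11*b + 6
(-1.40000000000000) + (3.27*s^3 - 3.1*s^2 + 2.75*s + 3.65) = 3.27*s^3 - 3.1*s^2 + 2.75*s + 2.25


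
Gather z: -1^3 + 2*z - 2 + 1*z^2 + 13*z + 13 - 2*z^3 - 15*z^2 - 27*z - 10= -2*z^3 - 14*z^2 - 12*z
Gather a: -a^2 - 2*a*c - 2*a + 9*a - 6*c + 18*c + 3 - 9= -a^2 + a*(7 - 2*c) + 12*c - 6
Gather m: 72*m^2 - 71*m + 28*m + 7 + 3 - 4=72*m^2 - 43*m + 6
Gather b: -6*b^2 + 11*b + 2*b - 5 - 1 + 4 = -6*b^2 + 13*b - 2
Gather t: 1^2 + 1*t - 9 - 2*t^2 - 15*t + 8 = -2*t^2 - 14*t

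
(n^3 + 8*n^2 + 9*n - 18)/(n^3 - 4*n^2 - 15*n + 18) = (n + 6)/(n - 6)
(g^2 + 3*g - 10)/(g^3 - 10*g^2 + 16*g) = (g + 5)/(g*(g - 8))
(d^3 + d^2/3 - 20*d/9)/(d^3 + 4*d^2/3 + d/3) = (9*d^2 + 3*d - 20)/(3*(3*d^2 + 4*d + 1))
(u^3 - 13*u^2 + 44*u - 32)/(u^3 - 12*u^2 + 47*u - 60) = (u^2 - 9*u + 8)/(u^2 - 8*u + 15)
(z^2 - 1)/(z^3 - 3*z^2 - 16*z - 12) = (z - 1)/(z^2 - 4*z - 12)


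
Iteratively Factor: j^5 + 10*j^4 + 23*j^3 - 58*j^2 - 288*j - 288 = (j + 3)*(j^4 + 7*j^3 + 2*j^2 - 64*j - 96) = (j + 3)*(j + 4)*(j^3 + 3*j^2 - 10*j - 24) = (j + 3)*(j + 4)^2*(j^2 - j - 6) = (j + 2)*(j + 3)*(j + 4)^2*(j - 3)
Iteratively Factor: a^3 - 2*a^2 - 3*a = (a + 1)*(a^2 - 3*a) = a*(a + 1)*(a - 3)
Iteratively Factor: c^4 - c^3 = (c)*(c^3 - c^2) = c*(c - 1)*(c^2) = c^2*(c - 1)*(c)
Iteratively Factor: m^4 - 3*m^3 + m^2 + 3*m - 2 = (m - 1)*(m^3 - 2*m^2 - m + 2) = (m - 1)*(m + 1)*(m^2 - 3*m + 2) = (m - 1)^2*(m + 1)*(m - 2)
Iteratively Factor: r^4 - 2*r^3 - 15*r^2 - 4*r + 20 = (r + 2)*(r^3 - 4*r^2 - 7*r + 10) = (r - 5)*(r + 2)*(r^2 + r - 2) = (r - 5)*(r + 2)^2*(r - 1)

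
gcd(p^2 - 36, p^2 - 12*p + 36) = p - 6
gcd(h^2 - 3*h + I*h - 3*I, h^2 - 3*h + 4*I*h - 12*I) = h - 3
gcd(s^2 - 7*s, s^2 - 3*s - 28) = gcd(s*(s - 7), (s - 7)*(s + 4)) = s - 7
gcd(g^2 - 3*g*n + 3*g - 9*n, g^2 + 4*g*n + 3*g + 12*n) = g + 3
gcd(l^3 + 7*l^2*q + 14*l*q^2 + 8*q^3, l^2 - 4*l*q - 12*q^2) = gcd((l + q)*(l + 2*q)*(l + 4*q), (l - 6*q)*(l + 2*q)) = l + 2*q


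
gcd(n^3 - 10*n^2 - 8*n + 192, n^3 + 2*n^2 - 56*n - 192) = n^2 - 4*n - 32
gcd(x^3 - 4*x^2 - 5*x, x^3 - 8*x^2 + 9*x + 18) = x + 1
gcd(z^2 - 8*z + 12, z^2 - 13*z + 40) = 1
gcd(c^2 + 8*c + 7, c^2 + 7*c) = c + 7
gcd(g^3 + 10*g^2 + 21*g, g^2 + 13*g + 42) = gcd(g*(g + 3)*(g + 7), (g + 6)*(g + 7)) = g + 7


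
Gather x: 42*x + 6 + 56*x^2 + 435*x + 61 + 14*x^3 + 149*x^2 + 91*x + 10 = 14*x^3 + 205*x^2 + 568*x + 77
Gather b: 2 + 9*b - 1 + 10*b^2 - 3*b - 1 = 10*b^2 + 6*b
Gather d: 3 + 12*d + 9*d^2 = 9*d^2 + 12*d + 3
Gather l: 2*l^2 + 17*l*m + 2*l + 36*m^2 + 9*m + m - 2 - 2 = 2*l^2 + l*(17*m + 2) + 36*m^2 + 10*m - 4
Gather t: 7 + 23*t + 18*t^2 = 18*t^2 + 23*t + 7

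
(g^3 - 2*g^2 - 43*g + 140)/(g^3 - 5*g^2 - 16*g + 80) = (g + 7)/(g + 4)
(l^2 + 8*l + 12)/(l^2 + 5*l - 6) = (l + 2)/(l - 1)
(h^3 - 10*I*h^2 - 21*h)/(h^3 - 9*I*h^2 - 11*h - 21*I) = h/(h + I)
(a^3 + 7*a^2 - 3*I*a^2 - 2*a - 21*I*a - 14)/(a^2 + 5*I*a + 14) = (a^2 + a*(7 - I) - 7*I)/(a + 7*I)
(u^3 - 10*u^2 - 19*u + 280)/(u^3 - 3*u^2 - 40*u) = (u - 7)/u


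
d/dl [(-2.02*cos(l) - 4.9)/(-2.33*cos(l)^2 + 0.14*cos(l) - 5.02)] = (4.7066*cos(l)^2 + 22.834*cos(l) - 10.8264)*sin(l)/(5.4289*cos(l)^4 - 0.6524*cos(l)^3 + 23.4128*cos(l)^2 - 1.4056*cos(l) + 25.2004)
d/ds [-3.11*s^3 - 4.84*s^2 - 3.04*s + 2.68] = -9.33*s^2 - 9.68*s - 3.04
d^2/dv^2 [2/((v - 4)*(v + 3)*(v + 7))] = 4*(6*v^4 + 48*v^3 + 51*v^2 - 90*v + 865)/(v^9 + 18*v^8 + 51*v^7 - 720*v^6 - 3993*v^5 + 7002*v^4 + 71765*v^3 + 36036*v^2 - 402192*v - 592704)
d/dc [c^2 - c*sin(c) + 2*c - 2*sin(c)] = -c*cos(c) + 2*c - sin(c) - 2*cos(c) + 2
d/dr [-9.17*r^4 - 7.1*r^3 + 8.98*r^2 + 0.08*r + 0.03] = -36.68*r^3 - 21.3*r^2 + 17.96*r + 0.08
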